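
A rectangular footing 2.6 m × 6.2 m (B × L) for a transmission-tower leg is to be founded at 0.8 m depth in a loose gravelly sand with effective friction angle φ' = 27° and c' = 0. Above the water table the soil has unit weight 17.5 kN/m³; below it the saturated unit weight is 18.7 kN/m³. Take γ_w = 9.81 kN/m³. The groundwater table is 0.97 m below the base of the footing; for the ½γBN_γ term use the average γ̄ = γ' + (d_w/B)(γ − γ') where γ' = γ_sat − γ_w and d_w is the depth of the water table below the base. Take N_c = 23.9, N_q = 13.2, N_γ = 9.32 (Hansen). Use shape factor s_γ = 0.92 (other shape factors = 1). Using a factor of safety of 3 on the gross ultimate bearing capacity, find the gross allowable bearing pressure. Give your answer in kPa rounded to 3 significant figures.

q = γ·D_f = 17.5 × 0.8 = 14 kPa.
γ' = 8.89 kN/m³; averaging over the depth B below the base, γ̄ = γ' + (d_w/B)(γ − γ') = 12.102 kN/m³.
q·N_q = 14 × 13.2 = 184.8 kPa
0.5·γ·B·N_γ·s_γ = 0.5 × 12.102 × 2.6 × 9.32 × 0.92 = 134.9 kPa
q_ult = 184.8 + 134.9 = 319.7 kPa.
q_all = 319.7 / 3 = 106.57 kPa.

q_all ≈ 107 kPa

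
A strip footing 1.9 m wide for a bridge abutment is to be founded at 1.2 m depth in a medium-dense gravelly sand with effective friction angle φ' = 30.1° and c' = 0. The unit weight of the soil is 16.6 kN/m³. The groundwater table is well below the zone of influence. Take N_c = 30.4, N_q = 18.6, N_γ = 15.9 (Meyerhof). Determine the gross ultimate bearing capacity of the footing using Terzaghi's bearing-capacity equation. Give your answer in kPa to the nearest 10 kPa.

Effective surcharge at the founding depth q = γ·D_f = 16.6 × 1.2 = 19.92 kPa.
q_ult = q·N_q + 0.5·γ·B·N_γ
     = 19.92 × 18.6 + 0.5 × 16.6 × 1.9 × 15.9
     = 370.51 + 250.74 = 621.26 kPa.

q_ult ≈ 620 kPa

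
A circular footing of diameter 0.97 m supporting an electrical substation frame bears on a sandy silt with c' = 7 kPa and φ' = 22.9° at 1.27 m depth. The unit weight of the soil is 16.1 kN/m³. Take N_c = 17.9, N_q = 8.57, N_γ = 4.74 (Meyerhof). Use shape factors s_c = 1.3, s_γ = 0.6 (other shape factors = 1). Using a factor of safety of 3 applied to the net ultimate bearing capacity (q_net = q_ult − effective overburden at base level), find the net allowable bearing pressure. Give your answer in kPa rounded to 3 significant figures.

q_all(net) ≈ 113 kPa

Overburden at base level: q = 16.1 × 1.27 = 20.447 kPa.
Cohesion term c·N_c·s_c = 7 × 17.9 × 1.3 = 162.89 kPa; surcharge term q·N_q = 20.447 × 8.57 = 175.23 kPa; self-weight term 0.5·γ·B·N_γ·s_γ = 0.5 × 16.1 × 0.97 × 4.74 × 0.6 = 22.207 kPa.
q_ult = 162.89 + 175.23 + 22.207 = 360.33 kPa.
Net ultimate: q_net = 360.33 − 20.447 = 339.88 kPa.
q_all(net) = 339.88 / 3 = 113.29 kPa.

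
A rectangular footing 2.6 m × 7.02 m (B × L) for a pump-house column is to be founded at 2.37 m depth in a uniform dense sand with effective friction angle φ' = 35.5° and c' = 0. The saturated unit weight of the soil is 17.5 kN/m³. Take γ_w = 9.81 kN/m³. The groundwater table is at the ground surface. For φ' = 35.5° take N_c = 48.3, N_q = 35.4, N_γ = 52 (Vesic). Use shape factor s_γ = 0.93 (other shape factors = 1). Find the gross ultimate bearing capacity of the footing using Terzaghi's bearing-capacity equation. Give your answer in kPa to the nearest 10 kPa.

With the water table at the surface the whole profile is submerged: γ' = 17.5 − 9.81 = 7.69 kN/m³, so q = γ'·D_f = 18.225 kPa; the same γ' applies in the ½γBN_γ term.
q_ult = q·N_q + 0.5·γ·B·N_γ·s_γ
     = 18.225 × 35.4 + 0.5 × 7.69 × 2.6 × 52 × 0.93
     = 645.18 + 483.45 = 1128.6 kPa.

q_ult ≈ 1130 kPa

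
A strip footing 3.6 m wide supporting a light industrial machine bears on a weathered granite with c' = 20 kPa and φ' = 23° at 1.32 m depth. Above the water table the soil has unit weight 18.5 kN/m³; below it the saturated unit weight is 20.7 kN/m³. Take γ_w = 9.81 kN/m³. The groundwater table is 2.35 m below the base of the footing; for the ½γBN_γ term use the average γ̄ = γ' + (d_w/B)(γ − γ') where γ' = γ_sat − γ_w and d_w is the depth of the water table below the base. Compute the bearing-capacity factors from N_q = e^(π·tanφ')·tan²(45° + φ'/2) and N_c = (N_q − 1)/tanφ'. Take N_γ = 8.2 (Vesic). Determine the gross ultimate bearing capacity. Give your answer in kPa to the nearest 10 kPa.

q_ult ≈ 810 kPa

tan23° = 0.4245, so N_q = e^(π×0.4245)·tan²(56.5°) = 3.794 × 2.283 = 8.66.
N_c = (8.66 − 1)/tan23° = 18.05.
Overburden at base level: q = 18.5 × 1.32 = 24.42 kPa.
The water table is 2.35 m below the base (< B = 3.6 m), so the ½γBN_γ term uses γ̄ = γ' + (d_w/B)(γ − γ') = 10.89 + (2.35/3.6)(18.5 − 10.89) = 15.858 kN/m³.
Cohesion term c·N_c = 20 × 18.049 = 360.97 kPa; surcharge term q·N_q = 24.42 × 8.6612 = 211.51 kPa; self-weight term 0.5·γ·B·N_γ = 0.5 × 15.858 × 3.6 × 8.2 = 234.06 kPa.
q_ult = 360.97 + 211.51 + 234.06 = 806.54 kPa.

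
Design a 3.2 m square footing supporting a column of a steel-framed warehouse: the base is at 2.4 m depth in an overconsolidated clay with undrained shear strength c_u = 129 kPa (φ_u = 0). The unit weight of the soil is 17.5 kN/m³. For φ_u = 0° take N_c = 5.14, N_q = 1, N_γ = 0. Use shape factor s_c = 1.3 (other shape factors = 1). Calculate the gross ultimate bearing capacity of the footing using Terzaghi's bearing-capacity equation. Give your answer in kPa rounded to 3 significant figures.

Overburden at base level: q = 17.5 × 2.4 = 42 kPa.
Cohesion term c·N_c·s_c = 129 × 5.14 × 1.3 = 861.98 kPa; surcharge term q·N_q = 42 × 1 = 42 kPa.
q_ult = 861.98 + 42 = 903.98 kPa.

q_ult ≈ 904 kPa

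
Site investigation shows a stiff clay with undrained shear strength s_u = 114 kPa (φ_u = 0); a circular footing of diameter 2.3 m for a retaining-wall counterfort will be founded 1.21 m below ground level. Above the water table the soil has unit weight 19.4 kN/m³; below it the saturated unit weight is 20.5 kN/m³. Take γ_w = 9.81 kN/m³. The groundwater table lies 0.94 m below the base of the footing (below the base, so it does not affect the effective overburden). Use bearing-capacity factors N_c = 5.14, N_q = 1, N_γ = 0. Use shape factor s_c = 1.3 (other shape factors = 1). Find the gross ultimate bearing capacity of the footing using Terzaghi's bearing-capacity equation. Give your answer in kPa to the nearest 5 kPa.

q_ult ≈ 785 kPa

q = γ·D_f = 19.4 × 1.21 = 23.474 kPa.
c·N_c·s_c = 114 × 5.14 × 1.3 = 761.75 kPa
q·N_q = 23.474 × 1 = 23.474 kPa
q_ult = 761.75 + 23.474 = 785.22 kPa.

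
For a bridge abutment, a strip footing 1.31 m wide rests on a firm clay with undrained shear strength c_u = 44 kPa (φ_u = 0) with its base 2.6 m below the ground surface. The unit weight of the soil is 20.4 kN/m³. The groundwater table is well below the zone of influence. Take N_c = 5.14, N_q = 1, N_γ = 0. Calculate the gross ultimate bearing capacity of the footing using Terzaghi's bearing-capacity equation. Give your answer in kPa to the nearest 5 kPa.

q_ult ≈ 280 kPa

Effective surcharge at the founding depth q = γ·D_f = 20.4 × 2.6 = 53.04 kPa.
q_ult = c·N_c + q·N_q
     = 44 × 5.14 + 53.04 × 1
     = 226.16 + 53.04 = 279.2 kPa.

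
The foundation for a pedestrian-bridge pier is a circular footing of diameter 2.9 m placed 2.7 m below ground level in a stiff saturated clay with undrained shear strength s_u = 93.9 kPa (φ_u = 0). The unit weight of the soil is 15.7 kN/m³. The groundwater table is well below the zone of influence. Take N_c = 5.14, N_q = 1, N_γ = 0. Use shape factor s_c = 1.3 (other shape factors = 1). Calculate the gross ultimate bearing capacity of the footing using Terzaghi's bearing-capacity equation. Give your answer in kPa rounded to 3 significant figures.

q_ult ≈ 670 kPa

Effective surcharge at the founding depth q = γ·D_f = 15.7 × 2.7 = 42.39 kPa.
q_ult = c·N_c·s_c + q·N_q
     = 93.9 × 5.14 × 1.3 + 42.39 × 1
     = 627.44 + 42.39 = 669.83 kPa.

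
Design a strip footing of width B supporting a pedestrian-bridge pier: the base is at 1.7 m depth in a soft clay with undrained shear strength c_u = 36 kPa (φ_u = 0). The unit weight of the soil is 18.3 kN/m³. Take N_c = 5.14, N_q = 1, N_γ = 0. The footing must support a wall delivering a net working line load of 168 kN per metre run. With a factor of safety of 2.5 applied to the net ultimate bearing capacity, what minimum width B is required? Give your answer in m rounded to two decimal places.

Overburden at base level: q = 18.3 × 1.7 = 31.11 kPa.
Cohesion term c·N_c = 36 × 5.14 = 185.04 kPa; surcharge term q·N_q = 31.11 × 1 = 31.11 kPa.
q_ult = 185.04 + 31.11 = 216.15 kPa.
For φ = 0 the ½γBN_γ term vanishes, so q_ult is independent of B. q_net = 216.15 − 31.11 = 185.04 kPa; q_all(net) = 185.04/2.5 = 74.016 kPa.
Required width B = w / q_all(net) = 168 / 74.016 = 2.27 m.

B = 2.27 m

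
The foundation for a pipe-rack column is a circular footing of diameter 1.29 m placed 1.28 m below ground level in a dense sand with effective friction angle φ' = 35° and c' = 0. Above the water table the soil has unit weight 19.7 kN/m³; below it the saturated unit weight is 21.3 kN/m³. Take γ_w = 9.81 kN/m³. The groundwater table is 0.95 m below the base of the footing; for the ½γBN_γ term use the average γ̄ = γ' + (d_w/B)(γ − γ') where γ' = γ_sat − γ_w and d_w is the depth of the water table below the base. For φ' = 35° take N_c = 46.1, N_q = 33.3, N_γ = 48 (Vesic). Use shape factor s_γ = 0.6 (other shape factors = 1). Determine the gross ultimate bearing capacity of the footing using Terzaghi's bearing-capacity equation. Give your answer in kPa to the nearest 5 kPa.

Effective surcharge at the founding depth q = γ·D_f = 19.7 × 1.28 = 25.216 kPa.
With d_w = 0.95 m < B, γ̄ = 11.49 + (0.95/1.29) × (19.7 − 11.49) = 17.536 kN/m³.
q_ult = q·N_q + 0.5·γ·B·N_γ·s_γ
     = 25.216 × 33.3 + 0.5 × 17.536 × 1.29 × 48 × 0.6
     = 839.69 + 325.75 = 1165.4 kPa.

q_ult ≈ 1165 kPa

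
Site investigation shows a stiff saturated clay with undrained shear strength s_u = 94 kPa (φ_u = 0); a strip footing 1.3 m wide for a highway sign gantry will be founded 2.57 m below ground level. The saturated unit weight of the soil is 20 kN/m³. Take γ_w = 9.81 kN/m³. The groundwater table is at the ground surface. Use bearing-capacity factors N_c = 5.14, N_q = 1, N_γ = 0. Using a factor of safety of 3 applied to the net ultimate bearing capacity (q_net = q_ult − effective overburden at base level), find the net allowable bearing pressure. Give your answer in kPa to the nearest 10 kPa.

With the water table at the surface the whole profile is submerged: γ' = 20 − 9.81 = 10.19 kN/m³, so q = γ'·D_f = 26.188 kPa.
q_ult = c·N_c + q·N_q
     = 94 × 5.14 + 26.188 × 1
     = 483.16 + 26.188 = 509.35 kPa.
Net ultimate: q_net = 509.35 − 26.188 = 483.16 kPa.
q_all(net) = 483.16 / 3 = 161.05 kPa.

q_all(net) ≈ 160 kPa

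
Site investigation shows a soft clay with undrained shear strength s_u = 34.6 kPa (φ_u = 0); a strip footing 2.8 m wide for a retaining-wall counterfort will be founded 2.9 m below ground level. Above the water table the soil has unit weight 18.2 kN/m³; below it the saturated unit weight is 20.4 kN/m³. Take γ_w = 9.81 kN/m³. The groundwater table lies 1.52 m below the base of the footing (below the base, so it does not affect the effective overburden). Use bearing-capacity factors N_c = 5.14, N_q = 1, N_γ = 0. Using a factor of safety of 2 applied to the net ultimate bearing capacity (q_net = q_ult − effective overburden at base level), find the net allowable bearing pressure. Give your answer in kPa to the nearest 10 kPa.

q_all(net) ≈ 90 kPa

Overburden at base level: q = 18.2 × 2.9 = 52.78 kPa.
Cohesion term c·N_c = 34.6 × 5.14 = 177.84 kPa; surcharge term q·N_q = 52.78 × 1 = 52.78 kPa.
q_ult = 177.84 + 52.78 = 230.62 kPa.
Net ultimate: q_net = 230.62 − 52.78 = 177.84 kPa.
q_all(net) = 177.84 / 2 = 88.922 kPa.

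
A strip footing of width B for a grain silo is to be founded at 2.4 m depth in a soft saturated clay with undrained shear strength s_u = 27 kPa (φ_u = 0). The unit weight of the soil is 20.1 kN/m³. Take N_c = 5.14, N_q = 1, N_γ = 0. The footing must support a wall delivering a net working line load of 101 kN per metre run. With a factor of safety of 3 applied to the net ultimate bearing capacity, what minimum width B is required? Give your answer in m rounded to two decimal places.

Overburden at base level: q = 20.1 × 2.4 = 48.24 kPa.
Cohesion term c·N_c = 27 × 5.14 = 138.78 kPa; surcharge term q·N_q = 48.24 × 1 = 48.24 kPa.
q_ult = 138.78 + 48.24 = 187.02 kPa.
For φ = 0 the ½γBN_γ term vanishes, so q_ult is independent of B. q_net = 187.02 − 48.24 = 138.78 kPa; q_all(net) = 138.78/3 = 46.26 kPa.
Required width B = w / q_all(net) = 101 / 46.26 = 2.183 m.

B = 2.18 m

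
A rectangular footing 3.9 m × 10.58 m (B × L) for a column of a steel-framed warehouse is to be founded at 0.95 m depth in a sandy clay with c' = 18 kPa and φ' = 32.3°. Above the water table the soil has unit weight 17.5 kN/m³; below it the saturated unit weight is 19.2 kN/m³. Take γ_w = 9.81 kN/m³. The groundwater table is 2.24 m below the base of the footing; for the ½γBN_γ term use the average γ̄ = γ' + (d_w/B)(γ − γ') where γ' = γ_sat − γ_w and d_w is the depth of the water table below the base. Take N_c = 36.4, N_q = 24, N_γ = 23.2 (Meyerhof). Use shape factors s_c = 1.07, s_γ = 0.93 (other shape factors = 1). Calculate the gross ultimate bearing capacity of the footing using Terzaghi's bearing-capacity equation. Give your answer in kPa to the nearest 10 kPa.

Effective surcharge at the founding depth q = γ·D_f = 17.5 × 0.95 = 16.625 kPa.
With d_w = 2.24 m < B, γ̄ = 9.39 + (2.24/3.9) × (17.5 − 9.39) = 14.048 kN/m³.
q_ult = c·N_c·s_c + q·N_q + 0.5·γ·B·N_γ·s_γ
     = 18 × 36.4 × 1.07 + 16.625 × 24 + 0.5 × 14.048 × 3.9 × 23.2 × 0.93
     = 701.06 + 399 + 591.05 = 1691.1 kPa.

q_ult ≈ 1690 kPa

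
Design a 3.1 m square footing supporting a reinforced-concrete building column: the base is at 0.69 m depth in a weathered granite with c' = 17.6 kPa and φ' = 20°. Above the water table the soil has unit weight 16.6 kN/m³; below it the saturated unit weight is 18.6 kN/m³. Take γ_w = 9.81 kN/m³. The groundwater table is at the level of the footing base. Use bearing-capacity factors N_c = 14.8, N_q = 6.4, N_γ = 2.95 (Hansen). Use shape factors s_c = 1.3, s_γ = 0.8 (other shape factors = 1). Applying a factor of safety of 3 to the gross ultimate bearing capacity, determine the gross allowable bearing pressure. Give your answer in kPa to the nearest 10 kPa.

q = γ·D_f = 16.6 × 0.69 = 11.454 kPa.
For the ½γBN_γ term take γ' = 18.6 − 9.81 = 8.79 kN/m³ (soil below base is submerged).
c·N_c·s_c = 17.6 × 14.8 × 1.3 = 338.62 kPa
q·N_q = 11.454 × 6.4 = 73.306 kPa
0.5·γ·B·N_γ·s_γ = 0.5 × 8.79 × 3.1 × 2.95 × 0.8 = 32.154 kPa
q_ult = 338.62 + 73.306 + 32.154 = 444.08 kPa.
q_all = q_ult / FS = 444.08 / 3 = 148.03 kPa.

q_all ≈ 150 kPa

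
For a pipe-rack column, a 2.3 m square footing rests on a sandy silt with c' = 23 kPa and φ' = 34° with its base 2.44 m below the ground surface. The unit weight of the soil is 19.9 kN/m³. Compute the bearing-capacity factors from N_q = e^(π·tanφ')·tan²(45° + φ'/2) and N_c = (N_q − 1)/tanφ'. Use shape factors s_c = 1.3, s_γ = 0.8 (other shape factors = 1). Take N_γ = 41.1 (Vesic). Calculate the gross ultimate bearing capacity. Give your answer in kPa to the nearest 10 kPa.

tan34° = 0.6745, so N_q = e^(π×0.6745)·tan²(62°) = 8.323 × 3.537 = 29.44.
N_c = (29.44 − 1)/tan34° = 42.16.
q = γ·D_f = 19.9 × 2.44 = 48.556 kPa.
c·N_c·s_c = 23 × 42.164 × 1.3 = 1260.7 kPa
q·N_q = 48.556 × 29.44 = 1429.5 kPa
0.5·γ·B·N_γ·s_γ = 0.5 × 19.9 × 2.3 × 41.1 × 0.8 = 752.46 kPa
q_ult = 1260.7 + 1429.5 + 752.46 = 3442.6 kPa.

q_ult ≈ 3440 kPa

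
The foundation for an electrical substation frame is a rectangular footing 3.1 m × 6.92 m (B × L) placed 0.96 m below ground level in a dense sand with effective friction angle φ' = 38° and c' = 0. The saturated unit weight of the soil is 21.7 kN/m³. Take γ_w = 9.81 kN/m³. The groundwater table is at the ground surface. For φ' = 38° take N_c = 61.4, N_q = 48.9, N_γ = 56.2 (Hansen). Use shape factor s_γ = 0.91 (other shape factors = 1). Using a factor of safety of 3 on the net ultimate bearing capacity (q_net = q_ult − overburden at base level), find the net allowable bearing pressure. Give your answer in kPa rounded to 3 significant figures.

Water table at ground surface, so effective unit weight γ' = 21.7 − 9.81 = 11.89 kN/m³ is used throughout; overburden q = 11.89 × 0.96 = 11.414 kPa; the same γ' applies in the ½γBN_γ term.
Surcharge term q·N_q = 11.414 × 48.9 = 558.16 kPa; self-weight term 0.5·γ·B·N_γ·s_γ = 0.5 × 11.89 × 3.1 × 56.2 × 0.91 = 942.52 kPa.
q_ult = 558.16 + 942.52 = 1500.7 kPa.
q_net = 1500.7 − 11.414 = 1489.3 kPa.
q_all(net) = 1489.3 / 3 = 496.42 kPa.

q_all(net) ≈ 496 kPa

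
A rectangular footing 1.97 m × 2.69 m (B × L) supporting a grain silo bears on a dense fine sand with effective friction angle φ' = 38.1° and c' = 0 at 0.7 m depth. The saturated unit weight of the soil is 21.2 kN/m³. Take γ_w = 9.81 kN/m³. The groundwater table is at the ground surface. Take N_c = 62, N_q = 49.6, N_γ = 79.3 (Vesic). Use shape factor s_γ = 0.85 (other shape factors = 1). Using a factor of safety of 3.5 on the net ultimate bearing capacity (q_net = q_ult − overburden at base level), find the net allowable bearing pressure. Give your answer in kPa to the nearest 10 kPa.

q_all(net) ≈ 330 kPa

γ' = 21.2 − 9.81 = 11.39 kN/m³ (submerged throughout). q = 11.39 × 0.7 = 7.973 kPa; the same γ' applies in the ½γBN_γ term.
q·N_q = 7.973 × 49.6 = 395.46 kPa
0.5·γ·B·N_γ·s_γ = 0.5 × 11.39 × 1.97 × 79.3 × 0.85 = 756.23 kPa
q_ult = 395.46 + 756.23 = 1151.7 kPa.
q_net = 1151.7 − 7.973 = 1143.7 kPa.
q_all(net) = 1143.7 / 3.5 = 326.78 kPa.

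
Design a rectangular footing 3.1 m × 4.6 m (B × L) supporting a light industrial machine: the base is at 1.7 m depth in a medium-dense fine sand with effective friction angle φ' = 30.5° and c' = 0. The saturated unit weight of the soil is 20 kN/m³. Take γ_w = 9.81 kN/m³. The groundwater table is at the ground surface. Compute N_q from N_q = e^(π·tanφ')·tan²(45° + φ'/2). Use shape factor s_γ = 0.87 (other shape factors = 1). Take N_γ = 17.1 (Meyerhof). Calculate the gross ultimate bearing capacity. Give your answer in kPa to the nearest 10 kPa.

tan30.5° = 0.589, so N_q = e^(π×0.589)·tan²(60.25°) = 6.363 × 3.061 = 19.48.
Water table at ground surface, so effective unit weight γ' = 20 − 9.81 = 10.19 kN/m³ is used throughout; overburden q = 10.19 × 1.7 = 17.323 kPa; the same γ' applies in the ½γBN_γ term.
Surcharge term q·N_q = 17.323 × 19.479 = 337.44 kPa; self-weight term 0.5·γ·B·N_γ·s_γ = 0.5 × 10.19 × 3.1 × 17.1 × 0.87 = 234.97 kPa.
q_ult = 337.44 + 234.97 = 572.42 kPa.

q_ult ≈ 570 kPa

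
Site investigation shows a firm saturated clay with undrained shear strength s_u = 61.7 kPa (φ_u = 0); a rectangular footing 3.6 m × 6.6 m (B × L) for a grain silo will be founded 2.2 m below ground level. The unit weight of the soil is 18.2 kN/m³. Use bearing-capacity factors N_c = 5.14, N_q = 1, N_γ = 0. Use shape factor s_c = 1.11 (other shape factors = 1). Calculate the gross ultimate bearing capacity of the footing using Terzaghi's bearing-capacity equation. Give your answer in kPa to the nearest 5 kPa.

Overburden at base level: q = 18.2 × 2.2 = 40.04 kPa.
Cohesion term c·N_c·s_c = 61.7 × 5.14 × 1.11 = 352.02 kPa; surcharge term q·N_q = 40.04 × 1 = 40.04 kPa.
q_ult = 352.02 + 40.04 = 392.06 kPa.

q_ult ≈ 390 kPa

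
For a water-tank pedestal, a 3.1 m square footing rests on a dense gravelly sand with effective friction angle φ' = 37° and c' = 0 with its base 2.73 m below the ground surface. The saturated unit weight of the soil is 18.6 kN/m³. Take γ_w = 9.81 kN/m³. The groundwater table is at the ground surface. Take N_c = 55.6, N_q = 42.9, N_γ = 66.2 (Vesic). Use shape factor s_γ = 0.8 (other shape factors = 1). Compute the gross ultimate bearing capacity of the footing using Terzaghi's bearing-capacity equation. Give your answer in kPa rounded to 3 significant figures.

q_ult ≈ 1750 kPa

γ' = 18.6 − 9.81 = 8.79 kN/m³ (submerged throughout). q = 8.79 × 2.73 = 23.997 kPa; the same γ' applies in the ½γBN_γ term.
q·N_q = 23.997 × 42.9 = 1029.5 kPa
0.5·γ·B·N_γ·s_γ = 0.5 × 8.79 × 3.1 × 66.2 × 0.8 = 721.55 kPa
q_ult = 1029.5 + 721.55 = 1751 kPa.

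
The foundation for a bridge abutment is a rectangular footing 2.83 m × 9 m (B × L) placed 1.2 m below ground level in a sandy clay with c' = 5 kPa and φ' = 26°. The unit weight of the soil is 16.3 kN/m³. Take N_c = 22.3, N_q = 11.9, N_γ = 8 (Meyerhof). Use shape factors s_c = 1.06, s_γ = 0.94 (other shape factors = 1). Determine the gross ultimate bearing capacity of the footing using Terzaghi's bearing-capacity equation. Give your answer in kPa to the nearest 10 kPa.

Effective surcharge at the founding depth q = γ·D_f = 16.3 × 1.2 = 19.56 kPa.
q_ult = c·N_c·s_c + q·N_q + 0.5·γ·B·N_γ·s_γ
     = 5 × 22.3 × 1.06 + 19.56 × 11.9 + 0.5 × 16.3 × 2.83 × 8 × 0.94
     = 118.19 + 232.76 + 173.45 = 524.4 kPa.

q_ult ≈ 520 kPa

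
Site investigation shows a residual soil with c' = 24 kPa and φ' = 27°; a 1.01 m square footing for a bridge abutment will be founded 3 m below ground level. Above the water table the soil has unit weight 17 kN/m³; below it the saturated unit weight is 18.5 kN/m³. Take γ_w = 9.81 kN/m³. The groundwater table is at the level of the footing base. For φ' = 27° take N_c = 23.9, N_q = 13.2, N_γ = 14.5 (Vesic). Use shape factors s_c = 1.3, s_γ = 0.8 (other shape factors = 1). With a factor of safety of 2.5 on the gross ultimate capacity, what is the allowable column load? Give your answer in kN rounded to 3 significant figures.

Effective surcharge at the founding depth q = γ·D_f = 17 × 3 = 51 kPa.
The water table coincides with the base, so in the self-weight term γ → γ' = 8.69 kN/m³.
q_ult = c·N_c·s_c + q·N_q + 0.5·γ·B·N_γ·s_γ
     = 24 × 23.9 × 1.3 + 51 × 13.2 + 0.5 × 8.69 × 1.01 × 14.5 × 0.8
     = 745.68 + 673.2 + 50.906 = 1469.8 kPa.
Gross allowable pressure q_all = 1469.8 / 2.5 = 587.91 kPa.
Footing area = 1.0201 m², so allowable column load = 587.91 × 1.0201 = 599.73 kN.

P_all ≈ 600 kN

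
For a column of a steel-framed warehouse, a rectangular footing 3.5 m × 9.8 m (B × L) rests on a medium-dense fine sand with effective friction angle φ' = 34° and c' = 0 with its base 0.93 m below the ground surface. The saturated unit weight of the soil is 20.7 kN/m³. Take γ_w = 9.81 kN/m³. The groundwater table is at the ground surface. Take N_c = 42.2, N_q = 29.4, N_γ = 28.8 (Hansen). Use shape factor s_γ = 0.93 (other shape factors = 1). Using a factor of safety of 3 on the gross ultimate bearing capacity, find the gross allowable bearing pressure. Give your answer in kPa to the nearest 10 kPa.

q_all ≈ 270 kPa

With the water table at the surface the whole profile is submerged: γ' = 20.7 − 9.81 = 10.89 kN/m³, so q = γ'·D_f = 10.128 kPa; the same γ' applies in the ½γBN_γ term.
q_ult = q·N_q + 0.5·γ·B·N_γ·s_γ
     = 10.128 × 29.4 + 0.5 × 10.89 × 3.5 × 28.8 × 0.93
     = 297.75 + 510.44 = 808.19 kPa.
q_all = 808.19 / 3 = 269.4 kPa.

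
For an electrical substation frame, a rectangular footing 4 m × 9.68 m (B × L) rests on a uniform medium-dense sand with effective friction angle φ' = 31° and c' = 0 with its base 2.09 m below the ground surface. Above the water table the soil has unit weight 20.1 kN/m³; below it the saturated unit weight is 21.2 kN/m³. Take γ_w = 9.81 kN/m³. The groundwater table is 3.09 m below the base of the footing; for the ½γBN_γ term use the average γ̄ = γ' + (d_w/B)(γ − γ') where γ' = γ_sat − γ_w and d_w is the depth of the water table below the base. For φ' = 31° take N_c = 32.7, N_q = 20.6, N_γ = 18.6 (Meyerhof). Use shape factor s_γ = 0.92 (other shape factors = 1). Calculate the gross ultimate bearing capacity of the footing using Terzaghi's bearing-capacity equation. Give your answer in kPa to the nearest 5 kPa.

Effective surcharge at the founding depth q = γ·D_f = 20.1 × 2.09 = 42.009 kPa.
With d_w = 3.09 m < B, γ̄ = 11.39 + (3.09/4) × (20.1 − 11.39) = 18.118 kN/m³.
q_ult = q·N_q + 0.5·γ·B·N_γ·s_γ
     = 42.009 × 20.6 + 0.5 × 18.118 × 4 × 18.6 × 0.92
     = 865.39 + 620.09 = 1485.5 kPa.

q_ult ≈ 1485 kPa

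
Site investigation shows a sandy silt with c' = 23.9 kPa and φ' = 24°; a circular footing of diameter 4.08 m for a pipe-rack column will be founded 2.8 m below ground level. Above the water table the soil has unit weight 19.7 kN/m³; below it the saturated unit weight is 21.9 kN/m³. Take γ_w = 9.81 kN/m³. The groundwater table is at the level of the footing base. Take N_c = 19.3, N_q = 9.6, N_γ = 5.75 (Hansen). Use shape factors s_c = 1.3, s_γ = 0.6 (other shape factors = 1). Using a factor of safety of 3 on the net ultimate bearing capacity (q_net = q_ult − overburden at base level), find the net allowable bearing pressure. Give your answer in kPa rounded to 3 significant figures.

q = γ·D_f = 19.7 × 2.8 = 55.16 kPa.
For the ½γBN_γ term take γ' = 21.9 − 9.81 = 12.09 kN/m³ (soil below base is submerged).
c·N_c·s_c = 23.9 × 19.3 × 1.3 = 599.65 kPa
q·N_q = 55.16 × 9.6 = 529.54 kPa
0.5·γ·B·N_γ·s_γ = 0.5 × 12.09 × 4.08 × 5.75 × 0.6 = 85.089 kPa
q_ult = 599.65 + 529.54 + 85.089 = 1214.3 kPa.
q_net = 1214.3 − 55.16 = 1159.1 kPa.
q_all(net) = 1159.1 / 3 = 386.37 kPa.

q_all(net) ≈ 386 kPa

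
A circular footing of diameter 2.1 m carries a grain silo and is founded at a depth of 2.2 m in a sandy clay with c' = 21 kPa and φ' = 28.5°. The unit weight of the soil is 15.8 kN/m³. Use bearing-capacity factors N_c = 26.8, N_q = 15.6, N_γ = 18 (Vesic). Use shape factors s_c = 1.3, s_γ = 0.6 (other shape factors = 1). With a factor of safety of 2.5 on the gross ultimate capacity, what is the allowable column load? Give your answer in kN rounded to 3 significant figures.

P_all ≈ 2010 kN

Effective surcharge at the founding depth q = γ·D_f = 15.8 × 2.2 = 34.76 kPa.
q_ult = c·N_c·s_c + q·N_q + 0.5·γ·B·N_γ·s_γ
     = 21 × 26.8 × 1.3 + 34.76 × 15.6 + 0.5 × 15.8 × 2.1 × 18 × 0.6
     = 731.64 + 542.26 + 179.17 = 1453.1 kPa.
Gross allowable pressure q_all = 1453.1 / 2.5 = 581.23 kPa.
Footing area = 3.4636 m², so allowable column load = 581.23 × 3.4636 = 2013.1 kN.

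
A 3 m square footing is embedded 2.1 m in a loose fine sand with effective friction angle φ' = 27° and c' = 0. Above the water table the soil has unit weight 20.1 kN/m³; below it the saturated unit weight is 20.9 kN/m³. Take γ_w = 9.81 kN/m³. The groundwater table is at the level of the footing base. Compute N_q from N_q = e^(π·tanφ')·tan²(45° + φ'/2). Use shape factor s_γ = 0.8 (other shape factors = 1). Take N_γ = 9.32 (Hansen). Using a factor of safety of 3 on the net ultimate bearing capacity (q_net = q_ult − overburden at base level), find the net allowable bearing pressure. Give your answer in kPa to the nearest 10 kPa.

q_all(net) ≈ 210 kPa

N_q = e^(π·tan27°)·tan²(58.5°) = 13.2.
q = γ·D_f = 20.1 × 2.1 = 42.21 kPa.
For the ½γBN_γ term take γ' = 20.9 − 9.81 = 11.09 kN/m³ (soil below base is submerged).
q·N_q = 42.21 × 13.199 = 557.14 kPa
0.5·γ·B·N_γ·s_γ = 0.5 × 11.09 × 3 × 9.32 × 0.8 = 124.03 kPa
q_ult = 557.14 + 124.03 = 681.17 kPa.
q_net = 681.17 − 42.21 = 638.96 kPa.
q_all(net) = 638.96 / 3 = 212.99 kPa.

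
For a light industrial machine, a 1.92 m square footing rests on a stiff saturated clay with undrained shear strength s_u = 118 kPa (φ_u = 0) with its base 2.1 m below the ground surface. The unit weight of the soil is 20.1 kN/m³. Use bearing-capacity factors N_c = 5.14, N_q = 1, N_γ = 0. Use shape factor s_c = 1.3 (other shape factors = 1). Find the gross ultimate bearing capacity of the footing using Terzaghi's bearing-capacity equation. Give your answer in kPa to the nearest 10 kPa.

q = γ·D_f = 20.1 × 2.1 = 42.21 kPa.
c·N_c·s_c = 118 × 5.14 × 1.3 = 788.48 kPa
q·N_q = 42.21 × 1 = 42.21 kPa
q_ult = 788.48 + 42.21 = 830.69 kPa.

q_ult ≈ 830 kPa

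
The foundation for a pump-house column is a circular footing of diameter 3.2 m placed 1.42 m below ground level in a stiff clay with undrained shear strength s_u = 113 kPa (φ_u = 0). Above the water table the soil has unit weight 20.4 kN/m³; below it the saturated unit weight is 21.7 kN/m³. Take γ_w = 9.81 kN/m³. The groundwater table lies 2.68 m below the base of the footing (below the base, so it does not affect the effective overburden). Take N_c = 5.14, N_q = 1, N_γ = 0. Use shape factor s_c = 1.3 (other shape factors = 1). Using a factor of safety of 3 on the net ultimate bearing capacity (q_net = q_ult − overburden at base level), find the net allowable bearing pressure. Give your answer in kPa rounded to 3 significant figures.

q_all(net) ≈ 252 kPa

q = γ·D_f = 20.4 × 1.42 = 28.968 kPa.
c·N_c·s_c = 113 × 5.14 × 1.3 = 755.07 kPa
q·N_q = 28.968 × 1 = 28.968 kPa
q_ult = 755.07 + 28.968 = 784.03 kPa.
q_net = 784.03 − 28.968 = 755.07 kPa.
q_all(net) = 755.07 / 3 = 251.69 kPa.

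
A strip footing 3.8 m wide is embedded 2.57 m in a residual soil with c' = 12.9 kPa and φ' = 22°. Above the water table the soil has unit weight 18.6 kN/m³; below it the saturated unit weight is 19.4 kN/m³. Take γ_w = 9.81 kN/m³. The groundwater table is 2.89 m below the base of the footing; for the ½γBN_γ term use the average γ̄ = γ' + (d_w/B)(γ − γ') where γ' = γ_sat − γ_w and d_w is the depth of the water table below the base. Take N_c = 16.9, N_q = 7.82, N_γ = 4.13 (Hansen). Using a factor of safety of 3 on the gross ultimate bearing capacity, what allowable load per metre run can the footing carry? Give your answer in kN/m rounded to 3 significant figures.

Effective surcharge at the founding depth q = γ·D_f = 18.6 × 2.57 = 47.802 kPa.
With d_w = 2.89 m < B, γ̄ = 9.59 + (2.89/3.8) × (18.6 − 9.59) = 16.442 kN/m³.
q_ult = c·N_c + q·N_q + 0.5·γ·B·N_γ
     = 12.9 × 16.9 + 47.802 × 7.82 + 0.5 × 16.442 × 3.8 × 4.13
     = 218.01 + 373.81 + 129.02 = 720.84 kPa.
Gross allowable pressure q_all = 720.84 / 3 = 240.28 kPa.
Allowable wall load = q_all × B = 240.28 × 3.8 = 913.07 kN per metre run.

≈ 913 kN/m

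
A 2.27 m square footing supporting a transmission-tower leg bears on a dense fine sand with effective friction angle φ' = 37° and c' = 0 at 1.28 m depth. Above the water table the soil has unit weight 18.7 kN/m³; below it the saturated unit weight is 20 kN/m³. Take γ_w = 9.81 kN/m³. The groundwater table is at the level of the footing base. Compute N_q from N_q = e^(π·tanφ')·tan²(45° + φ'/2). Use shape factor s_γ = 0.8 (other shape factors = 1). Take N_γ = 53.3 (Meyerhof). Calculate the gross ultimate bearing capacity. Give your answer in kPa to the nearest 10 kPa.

tan37° = 0.7536, so N_q = e^(π×0.7536)·tan²(63.5°) = 10.669 × 4.023 = 42.92.
Effective surcharge at the founding depth q = γ·D_f = 18.7 × 1.28 = 23.936 kPa.
The water table coincides with the base, so in the self-weight term γ → γ' = 10.19 kN/m³.
q_ult = q·N_q + 0.5·γ·B·N_γ·s_γ
     = 23.936 × 42.92 + 0.5 × 10.19 × 2.27 × 53.3 × 0.8
     = 1027.3 + 493.16 = 1520.5 kPa.

q_ult ≈ 1520 kPa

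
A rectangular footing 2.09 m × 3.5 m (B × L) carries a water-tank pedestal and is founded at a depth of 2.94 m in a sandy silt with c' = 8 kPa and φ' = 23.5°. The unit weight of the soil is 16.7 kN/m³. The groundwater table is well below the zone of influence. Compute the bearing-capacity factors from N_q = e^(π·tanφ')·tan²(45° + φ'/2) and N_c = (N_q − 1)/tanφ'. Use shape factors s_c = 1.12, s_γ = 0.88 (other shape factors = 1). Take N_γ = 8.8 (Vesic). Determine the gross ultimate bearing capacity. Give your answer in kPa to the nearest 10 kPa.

tan23.5° = 0.4348, so N_q = e^(π×0.4348)·tan²(56.75°) = 3.92 × 2.326 = 9.12.
N_c = (9.12 − 1)/tan23.5° = 18.67.
Overburden at base level: q = 16.7 × 2.94 = 49.098 kPa.
Cohesion term c·N_c·s_c = 8 × 18.672 × 1.12 = 167.3 kPa; surcharge term q·N_q = 49.098 × 9.1187 = 447.71 kPa; self-weight term 0.5·γ·B·N_γ·s_γ = 0.5 × 16.7 × 2.09 × 8.8 × 0.88 = 135.14 kPa.
q_ult = 167.3 + 447.71 + 135.14 = 750.15 kPa.

q_ult ≈ 750 kPa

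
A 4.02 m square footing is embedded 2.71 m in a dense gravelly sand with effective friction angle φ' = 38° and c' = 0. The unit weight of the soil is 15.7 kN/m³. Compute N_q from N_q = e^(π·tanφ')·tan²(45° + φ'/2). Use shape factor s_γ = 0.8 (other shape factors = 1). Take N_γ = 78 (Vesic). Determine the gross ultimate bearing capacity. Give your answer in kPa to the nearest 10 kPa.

q_ult ≈ 4050 kPa

tan38° = 0.7813, so N_q = e^(π×0.7813)·tan²(64°) = 11.64 × 4.204 = 48.93.
q = γ·D_f = 15.7 × 2.71 = 42.547 kPa.
q·N_q = 42.547 × 48.933 = 2082 kPa
0.5·γ·B·N_γ·s_γ = 0.5 × 15.7 × 4.02 × 78 × 0.8 = 1969.2 kPa
q_ult = 2082 + 1969.2 = 4051.1 kPa.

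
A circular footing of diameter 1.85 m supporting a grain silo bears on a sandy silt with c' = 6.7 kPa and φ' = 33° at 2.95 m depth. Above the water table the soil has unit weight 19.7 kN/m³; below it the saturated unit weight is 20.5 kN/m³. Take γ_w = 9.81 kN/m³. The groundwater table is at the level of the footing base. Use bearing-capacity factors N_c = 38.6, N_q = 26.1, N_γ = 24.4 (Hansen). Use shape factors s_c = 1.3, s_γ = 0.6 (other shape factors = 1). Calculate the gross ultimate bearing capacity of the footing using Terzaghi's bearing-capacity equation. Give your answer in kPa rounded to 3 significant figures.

q_ult ≈ 2000 kPa

Effective surcharge at the founding depth q = γ·D_f = 19.7 × 2.95 = 58.115 kPa.
The water table coincides with the base, so in the self-weight term γ → γ' = 10.69 kN/m³.
q_ult = c·N_c·s_c + q·N_q + 0.5·γ·B·N_γ·s_γ
     = 6.7 × 38.6 × 1.3 + 58.115 × 26.1 + 0.5 × 10.69 × 1.85 × 24.4 × 0.6
     = 336.21 + 1516.8 + 144.76 = 1997.8 kPa.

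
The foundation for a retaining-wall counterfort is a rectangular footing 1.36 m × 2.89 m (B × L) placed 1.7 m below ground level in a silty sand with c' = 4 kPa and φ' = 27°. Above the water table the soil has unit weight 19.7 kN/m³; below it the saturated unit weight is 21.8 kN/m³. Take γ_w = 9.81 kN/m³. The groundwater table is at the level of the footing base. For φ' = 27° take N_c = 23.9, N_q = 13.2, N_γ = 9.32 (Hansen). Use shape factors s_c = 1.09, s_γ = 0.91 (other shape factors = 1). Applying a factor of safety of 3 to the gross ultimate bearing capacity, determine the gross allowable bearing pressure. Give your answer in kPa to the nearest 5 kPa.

Effective surcharge at the founding depth q = γ·D_f = 19.7 × 1.7 = 33.49 kPa.
The water table coincides with the base, so in the self-weight term γ → γ' = 11.99 kN/m³.
q_ult = c·N_c·s_c + q·N_q + 0.5·γ·B·N_γ·s_γ
     = 4 × 23.9 × 1.09 + 33.49 × 13.2 + 0.5 × 11.99 × 1.36 × 9.32 × 0.91
     = 104.2 + 442.07 + 69.149 = 615.42 kPa.
q_all = q_ult / FS = 615.42 / 3 = 205.14 kPa.

q_all ≈ 205 kPa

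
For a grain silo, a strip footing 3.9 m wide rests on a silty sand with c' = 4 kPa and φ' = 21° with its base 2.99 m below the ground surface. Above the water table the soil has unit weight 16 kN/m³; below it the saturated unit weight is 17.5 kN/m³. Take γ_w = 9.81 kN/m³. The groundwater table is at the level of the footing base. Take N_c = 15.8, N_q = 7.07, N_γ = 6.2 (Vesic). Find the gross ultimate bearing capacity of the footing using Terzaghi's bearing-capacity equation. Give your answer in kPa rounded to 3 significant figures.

q_ult ≈ 494 kPa

Overburden at base level: q = 16 × 2.99 = 47.84 kPa.
Below the base the soil is submerged, so the ½γBN_γ term uses γ' = 17.5 − 9.81 = 7.69 kN/m³.
Cohesion term c·N_c = 4 × 15.8 = 63.2 kPa; surcharge term q·N_q = 47.84 × 7.07 = 338.23 kPa; self-weight term 0.5·γ·B·N_γ = 0.5 × 7.69 × 3.9 × 6.2 = 92.972 kPa.
q_ult = 63.2 + 338.23 + 92.972 = 494.4 kPa.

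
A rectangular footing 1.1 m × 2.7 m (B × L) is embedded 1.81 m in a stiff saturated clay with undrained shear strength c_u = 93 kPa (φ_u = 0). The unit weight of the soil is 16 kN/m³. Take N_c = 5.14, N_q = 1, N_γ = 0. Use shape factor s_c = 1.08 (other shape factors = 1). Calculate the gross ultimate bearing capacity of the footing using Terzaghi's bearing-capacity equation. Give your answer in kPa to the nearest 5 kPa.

q_ult ≈ 545 kPa

Overburden at base level: q = 16 × 1.81 = 28.96 kPa.
Cohesion term c·N_c·s_c = 93 × 5.14 × 1.08 = 516.26 kPa; surcharge term q·N_q = 28.96 × 1 = 28.96 kPa.
q_ult = 516.26 + 28.96 = 545.22 kPa.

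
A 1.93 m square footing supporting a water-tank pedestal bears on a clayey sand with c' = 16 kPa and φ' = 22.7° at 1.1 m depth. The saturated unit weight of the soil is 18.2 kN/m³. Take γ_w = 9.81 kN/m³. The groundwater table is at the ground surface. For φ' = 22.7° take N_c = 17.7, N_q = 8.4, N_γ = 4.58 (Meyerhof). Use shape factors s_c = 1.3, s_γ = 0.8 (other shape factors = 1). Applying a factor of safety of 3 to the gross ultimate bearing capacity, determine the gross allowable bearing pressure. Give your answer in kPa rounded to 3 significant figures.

q_all ≈ 158 kPa

With the water table at the surface the whole profile is submerged: γ' = 18.2 − 9.81 = 8.39 kN/m³, so q = γ'·D_f = 9.229 kPa; the same γ' applies in the ½γBN_γ term.
q_ult = c·N_c·s_c + q·N_q + 0.5·γ·B·N_γ·s_γ
     = 16 × 17.7 × 1.3 + 9.229 × 8.4 + 0.5 × 8.39 × 1.93 × 4.58 × 0.8
     = 368.16 + 77.524 + 29.665 = 475.35 kPa.
q_all = q_ult / FS = 475.35 / 3 = 158.45 kPa.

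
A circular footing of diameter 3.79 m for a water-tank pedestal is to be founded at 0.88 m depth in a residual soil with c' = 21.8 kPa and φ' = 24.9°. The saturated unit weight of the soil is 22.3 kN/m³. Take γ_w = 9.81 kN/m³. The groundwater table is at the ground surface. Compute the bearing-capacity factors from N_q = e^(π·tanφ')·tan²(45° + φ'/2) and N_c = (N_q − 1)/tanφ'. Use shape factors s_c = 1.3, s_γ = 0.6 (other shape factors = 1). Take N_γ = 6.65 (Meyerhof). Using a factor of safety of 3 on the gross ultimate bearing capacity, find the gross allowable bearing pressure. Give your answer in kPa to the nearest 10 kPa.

N_q = e^(π·tan24.9°)·tan²(57.45°) = 10.55; N_c = (N_q − 1)/tanφ' = 20.57.
With the water table at the surface the whole profile is submerged: γ' = 22.3 − 9.81 = 12.49 kN/m³, so q = γ'·D_f = 10.991 kPa; the same γ' applies in the ½γBN_γ term.
q_ult = c·N_c·s_c + q·N_q + 0.5·γ·B·N_γ·s_γ
     = 21.8 × 20.575 × 1.3 + 10.991 × 10.551 + 0.5 × 12.49 × 3.79 × 6.65 × 0.6
     = 583.09 + 115.96 + 94.438 = 793.49 kPa.
q_all = 793.49 / 3 = 264.5 kPa.

q_all ≈ 260 kPa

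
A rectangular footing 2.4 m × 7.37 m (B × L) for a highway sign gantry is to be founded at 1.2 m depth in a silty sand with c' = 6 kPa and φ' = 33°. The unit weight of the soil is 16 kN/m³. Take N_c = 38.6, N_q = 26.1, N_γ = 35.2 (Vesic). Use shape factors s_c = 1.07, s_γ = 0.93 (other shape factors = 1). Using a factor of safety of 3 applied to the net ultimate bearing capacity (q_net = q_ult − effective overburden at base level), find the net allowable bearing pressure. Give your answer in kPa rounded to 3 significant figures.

q_all(net) ≈ 453 kPa

Effective surcharge at the founding depth q = γ·D_f = 16 × 1.2 = 19.2 kPa.
q_ult = c·N_c·s_c + q·N_q + 0.5·γ·B·N_γ·s_γ
     = 6 × 38.6 × 1.07 + 19.2 × 26.1 + 0.5 × 16 × 2.4 × 35.2 × 0.93
     = 247.81 + 501.12 + 628.53 = 1377.5 kPa.
Net ultimate: q_net = 1377.5 − 19.2 = 1358.3 kPa.
q_all(net) = 1358.3 / 3 = 452.75 kPa.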